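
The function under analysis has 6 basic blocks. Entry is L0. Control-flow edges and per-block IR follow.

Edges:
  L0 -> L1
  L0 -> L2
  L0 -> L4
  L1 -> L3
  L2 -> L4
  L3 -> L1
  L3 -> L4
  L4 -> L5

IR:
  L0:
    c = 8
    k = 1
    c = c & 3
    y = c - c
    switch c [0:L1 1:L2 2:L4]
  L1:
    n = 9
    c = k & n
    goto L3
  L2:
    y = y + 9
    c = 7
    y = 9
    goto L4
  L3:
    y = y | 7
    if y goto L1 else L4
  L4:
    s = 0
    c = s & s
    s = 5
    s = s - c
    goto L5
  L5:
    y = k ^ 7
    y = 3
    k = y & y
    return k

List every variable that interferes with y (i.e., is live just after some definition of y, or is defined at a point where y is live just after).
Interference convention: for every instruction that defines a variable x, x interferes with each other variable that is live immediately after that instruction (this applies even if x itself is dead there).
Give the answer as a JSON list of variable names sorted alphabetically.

Per-block:
  L0 def {c,k,y} use ∅
  L1 def {c,n} use {k}
  L2 def {c,y} use {y}
  L3 def {y} use {y}
  L4 def {c,s} use ∅
  L5 def {k,y} use {k}

Live sets:
  L0 li=∅ lo={k,y}
  L1 li={k,y} lo={k,y}
  L2 li={k,y} lo={k}
  L3 li={k,y} lo={k,y}
  L4 li={k} lo={k}
  L5 li={k} lo=∅

Interference:
  c↔{k,s,y}
  k↔{c,n,s,y}
  n↔{k,y}
  s↔{c,k}
  y↔{c,k,n}

N(y) = ["c", "k", "n"]

Answer: ["c", "k", "n"]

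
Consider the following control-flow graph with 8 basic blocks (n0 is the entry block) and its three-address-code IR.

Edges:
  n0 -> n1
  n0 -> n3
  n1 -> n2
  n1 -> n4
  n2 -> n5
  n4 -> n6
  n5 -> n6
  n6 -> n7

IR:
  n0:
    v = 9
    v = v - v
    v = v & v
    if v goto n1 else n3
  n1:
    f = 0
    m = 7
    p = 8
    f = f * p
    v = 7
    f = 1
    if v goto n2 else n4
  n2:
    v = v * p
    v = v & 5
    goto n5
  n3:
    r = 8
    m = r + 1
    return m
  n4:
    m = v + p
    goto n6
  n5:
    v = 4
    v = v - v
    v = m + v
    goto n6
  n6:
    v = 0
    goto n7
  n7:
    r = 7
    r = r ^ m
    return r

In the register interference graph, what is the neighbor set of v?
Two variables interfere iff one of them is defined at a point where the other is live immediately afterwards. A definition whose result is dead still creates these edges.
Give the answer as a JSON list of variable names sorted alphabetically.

Per-block:
  n0: def={v} ue=∅
  n1: def={f,m,p,v} ue=∅
  n2: def={v} ue={p,v}
  n3: def={m,r} ue=∅
  n4: def={m} ue={p,v}
  n5: def={v} ue={m}
  n6: def={v} ue=∅
  n7: def={r} ue={m}

Liveness:
  n0: in=∅ out=∅
  n1: in=∅ out={m,p,v}
  n2: in={m,p,v} out={m}
  n3: in=∅ out=∅
  n4: in={p,v} out={m}
  n5: in={m} out={m}
  n6: in={m} out={m}
  n7: in={m} out=∅

Interfere edges:
  f↔{m,p,v}
  m↔{f,p,r,v}
  p↔{f,m,v}
  r↔{m}
  v↔{f,m,p}

N(v) = ["f", "m", "p"]

Answer: ["f", "m", "p"]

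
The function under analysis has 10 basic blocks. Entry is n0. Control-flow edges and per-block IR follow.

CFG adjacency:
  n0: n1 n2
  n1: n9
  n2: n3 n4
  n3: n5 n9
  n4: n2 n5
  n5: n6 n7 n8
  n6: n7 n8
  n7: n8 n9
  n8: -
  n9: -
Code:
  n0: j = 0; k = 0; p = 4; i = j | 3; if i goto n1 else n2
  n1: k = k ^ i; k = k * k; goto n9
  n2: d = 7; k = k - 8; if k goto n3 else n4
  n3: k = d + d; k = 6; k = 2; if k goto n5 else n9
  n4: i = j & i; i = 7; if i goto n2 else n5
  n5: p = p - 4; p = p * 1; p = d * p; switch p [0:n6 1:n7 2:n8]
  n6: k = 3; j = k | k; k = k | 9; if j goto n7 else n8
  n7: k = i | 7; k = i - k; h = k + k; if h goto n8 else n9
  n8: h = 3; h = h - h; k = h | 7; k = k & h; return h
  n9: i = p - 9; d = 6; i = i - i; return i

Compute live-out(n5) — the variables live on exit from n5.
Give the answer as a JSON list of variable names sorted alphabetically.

Block summaries:
  n0: {i,j,k,p} / ∅
  n1: {k} / {i,k}
  n2: {d,k} / {k}
  n3: {k} / {d}
  n4: {i} / {i,j}
  n5: {p} / {d,p}
  n6: {j,k} / ∅
  n7: {h,k} / {i}
  n8: {h,k} / ∅
  n9: {d,i} / {p}

Backward fixpoint:
  n0: in=∅ out={i,j,k,p}
  n1: in={i,k,p} out={p}
  n2: in={i,j,k,p} out={d,i,j,k,p}
  n3: in={d,i,p} out={d,i,p}
  n4: in={d,i,j,k,p} out={d,i,j,k,p}
  n5: in={d,i,p} out={i,p}
  n6: in={i,p} out={i,p}
  n7: in={i,p} out={p}
  n8: in=∅ out=∅
  n9: in={p} out=∅

live-out(n5) = ["i", "p"]

Answer: ["i", "p"]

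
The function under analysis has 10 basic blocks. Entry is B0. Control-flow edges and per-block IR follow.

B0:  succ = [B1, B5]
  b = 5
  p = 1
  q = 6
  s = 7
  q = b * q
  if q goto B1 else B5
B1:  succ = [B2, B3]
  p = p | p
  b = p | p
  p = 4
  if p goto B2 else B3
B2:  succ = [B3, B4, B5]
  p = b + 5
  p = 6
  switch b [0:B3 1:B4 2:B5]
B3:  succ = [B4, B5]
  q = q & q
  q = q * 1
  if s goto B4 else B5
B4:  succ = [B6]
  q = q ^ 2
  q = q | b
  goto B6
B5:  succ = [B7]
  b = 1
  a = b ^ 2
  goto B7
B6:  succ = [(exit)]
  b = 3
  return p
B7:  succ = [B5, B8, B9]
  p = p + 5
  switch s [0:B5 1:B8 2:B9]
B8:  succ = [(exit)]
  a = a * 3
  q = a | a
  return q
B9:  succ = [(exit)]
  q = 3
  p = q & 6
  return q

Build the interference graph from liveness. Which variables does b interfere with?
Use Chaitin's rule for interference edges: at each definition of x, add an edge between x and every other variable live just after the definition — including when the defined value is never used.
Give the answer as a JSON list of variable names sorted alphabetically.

Block summaries:
  B0: def={b,p,q,s} ue=∅
  B1: def={b,p} ue={p}
  B2: def={p} ue={b}
  B3: def={q} ue={q,s}
  B4: def={q} ue={b,q}
  B5: def={a,b} ue=∅
  B6: def={b} ue={p}
  B7: def={p} ue={p,s}
  B8: def={a,q} ue={a}
  B9: def={p,q} ue=∅

Backward fixpoint:
  B0 li=∅ lo={p,q,s}
  B1 li={p,q,s} lo={b,p,q,s}
  B2 li={b,q,s} lo={b,p,q,s}
  B3 li={b,p,q,s} lo={b,p,q,s}
  B4 li={b,p,q} lo={p}
  B5 li={p,s} lo={a,p,s}
  B6 li={p} lo=∅
  B7 li={a,p,s} lo={a,p,s}
  B8 li={a} lo=∅
  B9 li=∅ lo=∅

Interference:
  a: {p,s}
  b: {p,q,s}
  p: {a,b,q,s}
  q: {b,p,s}
  s: {a,b,p,q}

N(b) = ["p", "q", "s"]

Answer: ["p", "q", "s"]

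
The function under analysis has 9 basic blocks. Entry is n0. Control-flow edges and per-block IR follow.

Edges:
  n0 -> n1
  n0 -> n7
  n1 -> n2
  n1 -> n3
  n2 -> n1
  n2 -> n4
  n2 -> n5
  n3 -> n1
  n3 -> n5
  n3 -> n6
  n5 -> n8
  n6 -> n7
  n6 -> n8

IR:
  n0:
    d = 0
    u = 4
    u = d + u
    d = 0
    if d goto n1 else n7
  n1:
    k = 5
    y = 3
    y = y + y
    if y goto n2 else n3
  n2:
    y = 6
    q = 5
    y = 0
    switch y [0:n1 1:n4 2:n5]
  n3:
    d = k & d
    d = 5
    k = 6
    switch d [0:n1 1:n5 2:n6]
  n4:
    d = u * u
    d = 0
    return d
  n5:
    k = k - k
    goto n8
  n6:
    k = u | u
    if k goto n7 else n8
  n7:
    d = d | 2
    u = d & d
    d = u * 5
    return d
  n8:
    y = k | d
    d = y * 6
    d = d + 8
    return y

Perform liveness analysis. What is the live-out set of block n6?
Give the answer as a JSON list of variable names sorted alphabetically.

Block summaries:
  n0: def={d,u} ue=∅
  n1: def={k,y} ue=∅
  n2: def={q,y} ue=∅
  n3: def={d,k} ue={d,k}
  n4: def={d} ue={u}
  n5: def={k} ue={k}
  n6: def={k} ue={u}
  n7: def={d,u} ue={d}
  n8: def={d,y} ue={d,k}

Live sets:
  n0: in=∅ out={d,u}
  n1: in={d,u} out={d,k,u}
  n2: in={d,k,u} out={d,k,u}
  n3: in={d,k,u} out={d,k,u}
  n4: in={u} out=∅
  n5: in={d,k} out={d,k}
  n6: in={d,u} out={d,k}
  n7: in={d} out=∅
  n8: in={d,k} out=∅

live-out(n6) = ["d", "k"]

Answer: ["d", "k"]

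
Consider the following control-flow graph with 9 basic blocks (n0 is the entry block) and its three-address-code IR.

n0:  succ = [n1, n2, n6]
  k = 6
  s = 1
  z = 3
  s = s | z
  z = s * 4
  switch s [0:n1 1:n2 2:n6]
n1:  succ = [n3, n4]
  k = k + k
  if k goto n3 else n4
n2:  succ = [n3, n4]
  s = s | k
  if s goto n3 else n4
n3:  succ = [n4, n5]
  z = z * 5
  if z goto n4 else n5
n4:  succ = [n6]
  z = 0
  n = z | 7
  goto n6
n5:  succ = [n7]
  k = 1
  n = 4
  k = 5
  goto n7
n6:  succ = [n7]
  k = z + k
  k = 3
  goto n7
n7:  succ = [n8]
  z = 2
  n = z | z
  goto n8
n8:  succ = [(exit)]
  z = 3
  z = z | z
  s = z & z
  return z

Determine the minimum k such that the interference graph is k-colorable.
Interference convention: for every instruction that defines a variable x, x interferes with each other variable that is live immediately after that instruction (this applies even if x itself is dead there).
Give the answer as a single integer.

Per-block:
  n0: def={k,s,z} ue=∅
  n1: def={k} ue={k}
  n2: def={s} ue={k,s}
  n3: def={z} ue={z}
  n4: def={n,z} ue=∅
  n5: def={k,n} ue=∅
  n6: def={k} ue={k,z}
  n7: def={n,z} ue=∅
  n8: def={s,z} ue=∅

Live sets:
  n0 li=∅ lo={k,s,z}
  n1 li={k,z} lo={k,z}
  n2 li={k,s,z} lo={k,z}
  n3 li={k,z} lo={k}
  n4 li={k} lo={k,z}
  n5 li=∅ lo=∅
  n6 li={k,z} lo=∅
  n7 li=∅ lo=∅
  n8 li=∅ lo=∅

Interference:
  k: {n,s,z}
  n: {k,z}
  s: {k,z}
  z: {k,n,s}

Chromatic number:
  clique {k,n,z} ⇒ need ≥ 3
  3-colouring: R0={k}  R1={z}  R2={n,s}
  χ = 3

Answer: 3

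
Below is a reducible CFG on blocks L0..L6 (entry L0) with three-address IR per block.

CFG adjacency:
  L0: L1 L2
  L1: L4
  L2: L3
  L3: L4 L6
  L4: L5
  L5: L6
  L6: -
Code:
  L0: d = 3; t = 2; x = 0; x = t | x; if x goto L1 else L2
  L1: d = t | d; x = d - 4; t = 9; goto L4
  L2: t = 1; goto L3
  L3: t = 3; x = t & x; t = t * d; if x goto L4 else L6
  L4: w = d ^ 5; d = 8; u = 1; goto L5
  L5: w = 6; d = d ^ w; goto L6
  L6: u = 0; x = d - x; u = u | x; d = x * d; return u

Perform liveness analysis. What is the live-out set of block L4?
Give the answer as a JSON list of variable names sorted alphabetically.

Block summaries:
  L0 def {d,t,x} use ∅
  L1 def {d,t,x} use {d,t}
  L2 def {t} use ∅
  L3 def {t,x} use {d,x}
  L4 def {d,u,w} use {d}
  L5 def {d,w} use {d}
  L6 def {d,u,x} use {d,x}

Liveness:
  L0 li=∅ lo={d,t,x}
  L1 li={d,t} lo={d,x}
  L2 li={d,x} lo={d,x}
  L3 li={d,x} lo={d,x}
  L4 li={d,x} lo={d,x}
  L5 li={d,x} lo={d,x}
  L6 li={d,x} lo=∅

live-out(L4) = ["d", "x"]

Answer: ["d", "x"]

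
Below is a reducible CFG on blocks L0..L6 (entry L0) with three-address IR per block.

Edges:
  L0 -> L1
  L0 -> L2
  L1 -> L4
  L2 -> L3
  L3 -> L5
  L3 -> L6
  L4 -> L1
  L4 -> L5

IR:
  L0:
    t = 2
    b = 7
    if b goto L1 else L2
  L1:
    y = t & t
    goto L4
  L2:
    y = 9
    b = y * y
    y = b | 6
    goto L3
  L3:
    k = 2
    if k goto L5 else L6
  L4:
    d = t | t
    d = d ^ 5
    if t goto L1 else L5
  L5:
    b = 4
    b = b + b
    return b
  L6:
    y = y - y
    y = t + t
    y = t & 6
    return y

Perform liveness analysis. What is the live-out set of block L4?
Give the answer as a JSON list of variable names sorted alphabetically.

def/use:
  L0: def={b,t} ue=∅
  L1: def={y} ue={t}
  L2: def={b,y} ue=∅
  L3: def={k} ue=∅
  L4: def={d} ue={t}
  L5: def={b} ue=∅
  L6: def={y} ue={t,y}

Backward fixpoint:
  L0 li=∅ lo={t}
  L1 li={t} lo={t}
  L2 li={t} lo={t,y}
  L3 li={t,y} lo={t,y}
  L4 li={t} lo={t}
  L5 li=∅ lo=∅
  L6 li={t,y} lo=∅

live-out(L4) = ["t"]

Answer: ["t"]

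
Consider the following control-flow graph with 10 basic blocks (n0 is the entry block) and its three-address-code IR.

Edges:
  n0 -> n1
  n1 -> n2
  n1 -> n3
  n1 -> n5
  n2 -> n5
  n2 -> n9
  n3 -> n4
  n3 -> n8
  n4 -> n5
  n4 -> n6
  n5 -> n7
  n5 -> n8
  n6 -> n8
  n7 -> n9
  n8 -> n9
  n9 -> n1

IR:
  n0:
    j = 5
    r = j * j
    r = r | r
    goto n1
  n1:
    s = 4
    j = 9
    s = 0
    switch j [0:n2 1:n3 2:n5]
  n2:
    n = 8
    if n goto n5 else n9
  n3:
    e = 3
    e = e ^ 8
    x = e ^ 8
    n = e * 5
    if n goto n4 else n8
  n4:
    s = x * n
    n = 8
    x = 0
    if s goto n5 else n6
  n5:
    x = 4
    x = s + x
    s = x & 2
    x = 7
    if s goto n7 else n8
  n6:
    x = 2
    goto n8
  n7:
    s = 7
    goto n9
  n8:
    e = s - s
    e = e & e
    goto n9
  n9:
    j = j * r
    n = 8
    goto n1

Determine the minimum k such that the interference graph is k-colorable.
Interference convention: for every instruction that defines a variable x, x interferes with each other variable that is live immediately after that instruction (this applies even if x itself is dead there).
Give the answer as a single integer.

Per-block:
  n0 def {j,r} use ∅
  n1 def {j,s} use ∅
  n2 def {n} use ∅
  n3 def {e,n,x} use ∅
  n4 def {n,s,x} use {n,x}
  n5 def {s,x} use {s}
  n6 def {x} use ∅
  n7 def {s} use ∅
  n8 def {e} use {s}
  n9 def {j,n} use {j,r}

Live sets:
  n0 li=∅ lo={r}
  n1 li={r} lo={j,r,s}
  n2 li={j,r,s} lo={j,r,s}
  n3 li={j,r,s} lo={j,n,r,s,x}
  n4 li={j,n,r,x} lo={j,r,s}
  n5 li={j,r,s} lo={j,r,s}
  n6 li={j,r,s} lo={j,r,s}
  n7 li={j,r} lo={j,r}
  n8 li={j,r,s} lo={j,r}
  n9 li={j,r} lo={r}

Conflict graph:
  e↔{j,r,s,x}
  j↔{e,n,r,s,x}
  n↔{j,r,s,x}
  r↔{e,j,n,s,x}
  s↔{e,j,n,r,x}
  x↔{e,j,n,r,s}

Colouring:
  lower bound: {e,j,r,s,x} mutually conflict ⇒ χ ≥ 5
  5-colouring: R0={j}  R1={r}  R2={s}  R3={x}  R4={e,n}
  χ = 5

Answer: 5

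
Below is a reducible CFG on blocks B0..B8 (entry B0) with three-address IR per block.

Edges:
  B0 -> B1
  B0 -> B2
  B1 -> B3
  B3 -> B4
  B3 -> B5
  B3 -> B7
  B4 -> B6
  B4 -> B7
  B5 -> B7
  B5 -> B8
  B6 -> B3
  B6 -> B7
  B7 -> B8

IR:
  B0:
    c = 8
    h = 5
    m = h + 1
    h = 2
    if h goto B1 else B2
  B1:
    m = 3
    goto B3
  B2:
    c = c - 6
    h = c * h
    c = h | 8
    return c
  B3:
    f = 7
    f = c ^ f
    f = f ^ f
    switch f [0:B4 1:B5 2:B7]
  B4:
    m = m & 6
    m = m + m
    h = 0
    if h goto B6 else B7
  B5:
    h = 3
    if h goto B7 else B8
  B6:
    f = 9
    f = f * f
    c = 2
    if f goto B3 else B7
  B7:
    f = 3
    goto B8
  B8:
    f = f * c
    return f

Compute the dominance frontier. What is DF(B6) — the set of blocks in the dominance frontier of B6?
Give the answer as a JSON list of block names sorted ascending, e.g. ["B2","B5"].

idom tree: B1←B0 B2←B0 B3←B1 B4←B3 B5←B3 B6←B4 B7←B3 B8←B3
Dom at joins:
  B3: preds {B1,B6}: {B0,B1} ∩ {B0,B1,B3,B4,B6} = {B0,B1}; idom=B1
  B7: preds {B3,B4,B5,B6}: {B0,B1,B3} ∩ {B0,B1,B3,B4} ∩ {B0,B1,B3,B5} ∩ {B0,B1,B3,B4,B6} = {B0,B1,B3}; idom=B3
  B8: preds {B5,B7}: {B0,B1,B3,B5} ∩ {B0,B1,B3,B7} = {B0,B1,B3}; idom=B3

DF derivation:
  B3←B1: walk · to B1
  B3←B6: walk B6→B4→B3 to B1
  B7←B3: walk · to B3
  B7←B4: walk B4 to B3
  B7←B5: walk B5 to B3
  B7←B6: walk B6→B4 to B3
  B8←B5: walk B5 to B3
  B8←B7: walk B7 to B3
  DF(B0)=∅
  DF(B1)=∅
  DF(B2)=∅
  DF(B3)={B3}
  DF(B4)={B3,B7}
  DF(B5)={B7,B8}
  DF(B6)={B3,B7}
  DF(B7)={B8}
  DF(B8)=∅

DF(B6) = ["B3", "B7"]

Answer: ["B3", "B7"]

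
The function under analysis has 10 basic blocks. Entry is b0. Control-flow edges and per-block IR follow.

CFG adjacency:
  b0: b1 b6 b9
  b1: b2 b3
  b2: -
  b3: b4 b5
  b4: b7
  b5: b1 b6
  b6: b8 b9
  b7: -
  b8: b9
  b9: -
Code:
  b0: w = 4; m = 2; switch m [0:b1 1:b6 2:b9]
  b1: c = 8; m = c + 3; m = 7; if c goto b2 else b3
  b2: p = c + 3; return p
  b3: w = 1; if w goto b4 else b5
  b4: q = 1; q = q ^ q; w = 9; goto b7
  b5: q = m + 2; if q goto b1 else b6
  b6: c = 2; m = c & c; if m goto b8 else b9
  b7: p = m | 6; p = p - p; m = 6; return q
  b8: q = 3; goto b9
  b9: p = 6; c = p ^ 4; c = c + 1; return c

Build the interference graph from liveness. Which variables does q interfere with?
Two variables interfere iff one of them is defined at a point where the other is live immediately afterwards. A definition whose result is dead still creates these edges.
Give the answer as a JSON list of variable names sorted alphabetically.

Answer: ["m", "p", "w"]

Working:
Per-block:
  b0: {m,w} / ∅
  b1: {c,m} / ∅
  b2: {p} / {c}
  b3: {w} / ∅
  b4: {q,w} / ∅
  b5: {q} / {m}
  b6: {c,m} / ∅
  b7: {m,p} / {m,q}
  b8: {q} / ∅
  b9: {c,p} / ∅

Backward fixpoint:
  b0: in=∅ out=∅
  b1: in=∅ out={c,m}
  b2: in={c} out=∅
  b3: in={m} out={m}
  b4: in={m} out={m,q}
  b5: in={m} out=∅
  b6: in=∅ out=∅
  b7: in={m,q} out=∅
  b8: in=∅ out=∅
  b9: in=∅ out=∅

Conflict graph:
  c↔{m}
  m↔{c,q,w}
  p↔{q}
  q↔{m,p,w}
  w↔{m,q}

N(q) = ["m", "p", "w"]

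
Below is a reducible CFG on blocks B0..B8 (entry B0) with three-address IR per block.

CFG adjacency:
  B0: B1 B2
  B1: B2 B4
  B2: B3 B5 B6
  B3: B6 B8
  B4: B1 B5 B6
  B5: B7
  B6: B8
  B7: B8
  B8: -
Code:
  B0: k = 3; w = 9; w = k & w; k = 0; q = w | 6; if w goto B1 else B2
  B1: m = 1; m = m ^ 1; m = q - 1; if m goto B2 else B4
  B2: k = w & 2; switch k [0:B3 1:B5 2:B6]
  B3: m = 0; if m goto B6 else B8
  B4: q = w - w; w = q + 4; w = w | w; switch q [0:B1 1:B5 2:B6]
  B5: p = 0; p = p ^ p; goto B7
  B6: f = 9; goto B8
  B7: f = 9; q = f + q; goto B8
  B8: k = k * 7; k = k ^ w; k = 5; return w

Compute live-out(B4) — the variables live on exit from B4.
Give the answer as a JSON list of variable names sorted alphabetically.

Answer: ["k", "q", "w"]

Working:
def/use:
  B0: def={k,q,w} ue=∅
  B1: def={m} ue={q}
  B2: def={k} ue={w}
  B3: def={m} ue=∅
  B4: def={q,w} ue={w}
  B5: def={p} ue=∅
  B6: def={f} ue=∅
  B7: def={f,q} ue={q}
  B8: def={k} ue={k,w}

Live sets:
  B0 li=∅ lo={k,q,w}
  B1 li={k,q,w} lo={k,q,w}
  B2 li={q,w} lo={k,q,w}
  B3 li={k,w} lo={k,w}
  B4 li={k,w} lo={k,q,w}
  B5 li={k,q,w} lo={k,q,w}
  B6 li={k,w} lo={k,w}
  B7 li={k,q,w} lo={k,w}
  B8 li={k,w} lo=∅

live-out(B4) = ["k", "q", "w"]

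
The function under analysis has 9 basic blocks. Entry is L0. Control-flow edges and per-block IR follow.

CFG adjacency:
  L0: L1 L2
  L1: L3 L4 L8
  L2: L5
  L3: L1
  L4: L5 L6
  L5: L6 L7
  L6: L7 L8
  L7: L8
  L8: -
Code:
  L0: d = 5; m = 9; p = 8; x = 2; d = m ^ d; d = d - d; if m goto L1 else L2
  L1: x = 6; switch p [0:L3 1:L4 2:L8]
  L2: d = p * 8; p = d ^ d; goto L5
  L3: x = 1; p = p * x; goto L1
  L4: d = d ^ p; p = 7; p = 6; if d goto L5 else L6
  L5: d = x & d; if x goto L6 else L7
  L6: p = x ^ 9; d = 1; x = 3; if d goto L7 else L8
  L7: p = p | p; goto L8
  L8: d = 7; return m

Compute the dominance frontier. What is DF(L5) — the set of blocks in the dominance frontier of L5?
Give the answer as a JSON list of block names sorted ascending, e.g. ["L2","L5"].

Answer: ["L6", "L7"]

Working:
idom tree: L1←L0 L2←L0 L3←L1 L4←L1 L5←L0 L6←L0 L7←L0 L8←L0
Join-block Dom:
  L1: preds {L0,L3}: {L0} ∩ {L0,L1,L3} = {L0}; idom=L0
  L5: preds {L2,L4}: {L0,L2} ∩ {L0,L1,L4} = {L0}; idom=L0
  L6: preds {L4,L5}: {L0,L1,L4} ∩ {L0,L5} = {L0}; idom=L0
  L7: preds {L5,L6}: {L0,L5} ∩ {L0,L6} = {L0}; idom=L0
  L8: preds {L1,L6,L7}: {L0,L1} ∩ {L0,L6} ∩ {L0,L7} = {L0}; idom=L0

DF derivation:
  L1←L0: walk · to L0
  L1←L3: walk L3→L1 to L0
  L5←L2: walk L2 to L0
  L5←L4: walk L4→L1 to L0
  L6←L4: walk L4→L1 to L0
  L6←L5: walk L5 to L0
  L7←L5: walk L5 to L0
  L7←L6: walk L6 to L0
  L8←L1: walk L1 to L0
  L8←L6: walk L6 to L0
  L8←L7: walk L7 to L0
  DF(L0)=∅
  DF(L1)={L1,L5,L6,L8}
  DF(L2)={L5}
  DF(L3)={L1}
  DF(L4)={L5,L6}
  DF(L5)={L6,L7}
  DF(L6)={L7,L8}
  DF(L7)={L8}
  DF(L8)=∅

DF(L5) = ["L6", "L7"]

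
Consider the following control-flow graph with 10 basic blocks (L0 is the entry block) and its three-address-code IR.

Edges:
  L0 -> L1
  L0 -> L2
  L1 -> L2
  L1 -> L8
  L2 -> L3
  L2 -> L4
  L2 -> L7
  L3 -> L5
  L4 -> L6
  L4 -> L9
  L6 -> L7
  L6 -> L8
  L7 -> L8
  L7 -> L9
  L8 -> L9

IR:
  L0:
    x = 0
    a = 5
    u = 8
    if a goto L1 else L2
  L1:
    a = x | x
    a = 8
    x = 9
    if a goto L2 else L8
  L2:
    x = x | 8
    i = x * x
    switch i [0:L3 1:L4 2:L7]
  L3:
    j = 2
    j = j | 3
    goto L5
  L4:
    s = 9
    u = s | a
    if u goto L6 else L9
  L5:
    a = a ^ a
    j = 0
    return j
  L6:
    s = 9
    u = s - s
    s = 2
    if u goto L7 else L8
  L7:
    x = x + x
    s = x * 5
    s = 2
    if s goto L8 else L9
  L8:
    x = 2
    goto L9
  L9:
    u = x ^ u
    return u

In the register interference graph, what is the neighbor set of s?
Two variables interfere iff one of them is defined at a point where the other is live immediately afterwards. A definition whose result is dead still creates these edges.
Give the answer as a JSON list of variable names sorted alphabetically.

Answer: ["a", "u", "x"]

Derivation:
Block summaries:
  L0: {a,u,x} / ∅
  L1: {a,x} / {x}
  L2: {i,x} / {x}
  L3: {j} / ∅
  L4: {s,u} / {a}
  L5: {a,j} / {a}
  L6: {s,u} / ∅
  L7: {s,x} / {x}
  L8: {x} / ∅
  L9: {u} / {u,x}

Liveness:
  L0: in=∅ out={a,u,x}
  L1: in={u,x} out={a,u,x}
  L2: in={a,u,x} out={a,u,x}
  L3: in={a} out={a}
  L4: in={a,x} out={u,x}
  L5: in={a} out=∅
  L6: in={x} out={u,x}
  L7: in={u,x} out={u,x}
  L8: in={u} out={u,x}
  L9: in={u,x} out=∅

Interfere edges:
  a: {i,j,s,u,x}
  i: {a,u,x}
  j: {a}
  s: {a,u,x}
  u: {a,i,s,x}
  x: {a,i,s,u}

N(s) = ["a", "u", "x"]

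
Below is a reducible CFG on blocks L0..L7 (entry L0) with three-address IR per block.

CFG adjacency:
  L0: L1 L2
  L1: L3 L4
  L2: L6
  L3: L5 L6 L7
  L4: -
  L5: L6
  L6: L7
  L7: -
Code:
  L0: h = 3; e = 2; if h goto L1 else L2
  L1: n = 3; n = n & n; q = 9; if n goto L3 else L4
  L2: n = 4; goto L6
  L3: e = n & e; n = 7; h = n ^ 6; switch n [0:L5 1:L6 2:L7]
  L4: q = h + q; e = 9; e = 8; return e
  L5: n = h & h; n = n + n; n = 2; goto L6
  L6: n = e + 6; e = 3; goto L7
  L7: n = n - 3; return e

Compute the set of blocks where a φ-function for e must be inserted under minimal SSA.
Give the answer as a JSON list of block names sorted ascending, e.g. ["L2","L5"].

idom tree: L1←L0 L2←L0 L3←L1 L4←L1 L5←L3 L6←L0 L7←L0
Dom at joins:
  L6: preds {L2,L3,L5}: {L0,L2} ∩ {L0,L1,L3} ∩ {L0,L1,L3,L5} = {L0}; idom=L0
  L7: preds {L3,L6}: {L0,L1,L3} ∩ {L0,L6} = {L0}; idom=L0

Frontier:
  join L6 pred L2: L2 stop@L0
  join L6 pred L3: L3→L1 stop@L0
  join L6 pred L5: L5→L3→L1 stop@L0
  join L7 pred L3: L3→L1 stop@L0
  join L7 pred L6: L6 stop@L0
  DF(L0)=∅
  DF(L1)={L6,L7}
  DF(L2)={L6}
  DF(L3)={L6,L7}
  DF(L4)=∅
  DF(L5)={L6}
  DF(L6)={L7}
  DF(L7)=∅

φ for e: defs {L0,L3,L4,L6}
  DF⁺ = {L6,L7}

Answer: ["L6", "L7"]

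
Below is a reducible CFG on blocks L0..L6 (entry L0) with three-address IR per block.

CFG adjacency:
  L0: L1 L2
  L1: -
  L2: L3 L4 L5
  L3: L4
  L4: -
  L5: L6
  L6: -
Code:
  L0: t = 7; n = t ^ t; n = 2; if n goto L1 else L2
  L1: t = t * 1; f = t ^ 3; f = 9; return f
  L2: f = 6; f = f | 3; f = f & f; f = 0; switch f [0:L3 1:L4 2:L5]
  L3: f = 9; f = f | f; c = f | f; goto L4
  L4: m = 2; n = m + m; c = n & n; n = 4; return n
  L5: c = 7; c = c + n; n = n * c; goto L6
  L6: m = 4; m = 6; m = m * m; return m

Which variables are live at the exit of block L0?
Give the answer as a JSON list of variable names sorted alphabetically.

Answer: ["n", "t"]

Analysis:
Block summaries:
  L0: {n,t} / ∅
  L1: {f,t} / {t}
  L2: {f} / ∅
  L3: {c,f} / ∅
  L4: {c,m,n} / ∅
  L5: {c,n} / {n}
  L6: {m} / ∅

Live sets:
  L0 li=∅ lo={n,t}
  L1 li={t} lo=∅
  L2 li={n} lo={n}
  L3 li=∅ lo=∅
  L4 li=∅ lo=∅
  L5 li={n} lo=∅
  L6 li=∅ lo=∅

live-out(L0) = ["n", "t"]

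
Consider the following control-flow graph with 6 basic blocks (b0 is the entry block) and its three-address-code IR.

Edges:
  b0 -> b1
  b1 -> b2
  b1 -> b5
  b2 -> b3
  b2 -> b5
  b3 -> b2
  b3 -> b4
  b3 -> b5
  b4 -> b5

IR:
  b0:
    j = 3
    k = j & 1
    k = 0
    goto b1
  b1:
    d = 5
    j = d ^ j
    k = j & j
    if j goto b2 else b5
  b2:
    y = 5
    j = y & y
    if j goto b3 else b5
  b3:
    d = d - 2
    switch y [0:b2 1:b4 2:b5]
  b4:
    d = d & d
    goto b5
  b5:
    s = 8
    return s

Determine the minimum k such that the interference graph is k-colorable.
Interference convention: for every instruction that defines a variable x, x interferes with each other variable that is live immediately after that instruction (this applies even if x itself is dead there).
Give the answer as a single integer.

Answer: 3

Derivation:
Per-block:
  b0: def={j,k} ue=∅
  b1: def={d,j,k} ue={j}
  b2: def={j,y} ue=∅
  b3: def={d} ue={d,y}
  b4: def={d} ue={d}
  b5: def={s} ue=∅

Live sets:
  b0: in=∅ out={j}
  b1: in={j} out={d}
  b2: in={d} out={d,y}
  b3: in={d,y} out={d}
  b4: in={d} out=∅
  b5: in=∅ out=∅

Interference:
  d — {j,k,y}
  j — {d,k,y}
  k — {d,j}
  s — ∅
  y — {d,j}

Chromatic number:
  lower bound: {d,j,k} mutually conflict ⇒ χ ≥ 3
  assign d→r0 j→r1 k→r2 s→r0 y→r2 — no edge inside a register ⇒ χ ≤ 3
  χ = 3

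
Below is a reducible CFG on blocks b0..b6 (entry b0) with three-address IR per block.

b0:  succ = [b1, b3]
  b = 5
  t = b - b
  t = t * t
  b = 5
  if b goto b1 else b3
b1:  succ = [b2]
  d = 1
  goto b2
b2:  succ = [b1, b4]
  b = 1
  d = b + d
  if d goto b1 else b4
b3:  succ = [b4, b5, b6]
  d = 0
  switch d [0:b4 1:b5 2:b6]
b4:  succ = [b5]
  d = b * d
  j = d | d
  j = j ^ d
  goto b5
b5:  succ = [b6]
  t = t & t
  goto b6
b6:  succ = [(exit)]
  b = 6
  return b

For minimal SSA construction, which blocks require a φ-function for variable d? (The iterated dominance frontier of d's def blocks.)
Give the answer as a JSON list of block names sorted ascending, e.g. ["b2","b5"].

Answer: ["b1", "b4", "b5", "b6"]

Working:
idom tree: b1←b0 b2←b1 b3←b0 b4←b0 b5←b0 b6←b0
Join-block Dom:
  b1: preds {b0,b2}: {b0} ∩ {b0,b1,b2} = {b0}; idom=b0
  b4: preds {b2,b3}: {b0,b1,b2} ∩ {b0,b3} = {b0}; idom=b0
  b5: preds {b3,b4}: {b0,b3} ∩ {b0,b4} = {b0}; idom=b0
  b6: preds {b3,b5}: {b0,b3} ∩ {b0,b5} = {b0}; idom=b0

DF derivation:
  join b1 pred b0: · stop@b0
  join b1 pred b2: b2→b1 stop@b0
  join b4 pred b2: b2→b1 stop@b0
  join b4 pred b3: b3 stop@b0
  join b5 pred b3: b3 stop@b0
  join b5 pred b4: b4 stop@b0
  join b6 pred b3: b3 stop@b0
  join b6 pred b5: b5 stop@b0
  b0: DF=∅
  b1: DF={b1,b4}
  b2: DF={b1,b4}
  b3: DF={b4,b5,b6}
  b4: DF={b5}
  b5: DF={b6}
  b6: DF=∅

φ for d: defs {b1,b2,b3,b4}
  DF⁺ = {b1,b4,b5,b6}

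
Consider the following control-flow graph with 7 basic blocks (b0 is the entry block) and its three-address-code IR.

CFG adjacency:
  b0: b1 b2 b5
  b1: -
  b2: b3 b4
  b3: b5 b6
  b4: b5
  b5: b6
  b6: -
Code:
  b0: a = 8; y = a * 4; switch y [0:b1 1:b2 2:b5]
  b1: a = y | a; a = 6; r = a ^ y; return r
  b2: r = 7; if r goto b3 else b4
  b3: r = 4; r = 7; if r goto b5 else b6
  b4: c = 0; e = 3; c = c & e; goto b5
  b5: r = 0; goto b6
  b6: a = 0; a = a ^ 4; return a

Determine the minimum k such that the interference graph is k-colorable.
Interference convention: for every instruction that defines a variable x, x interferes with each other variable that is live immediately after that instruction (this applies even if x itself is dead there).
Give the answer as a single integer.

Answer: 2

Working:
Block summaries:
  b0 def {a,y} use ∅
  b1 def {a,r} use {a,y}
  b2 def {r} use ∅
  b3 def {r} use ∅
  b4 def {c,e} use ∅
  b5 def {r} use ∅
  b6 def {a} use ∅

Backward fixpoint:
  b0 li=∅ lo={a,y}
  b1 li={a,y} lo=∅
  b2 li=∅ lo=∅
  b3 li=∅ lo=∅
  b4 li=∅ lo=∅
  b5 li=∅ lo=∅
  b6 li=∅ lo=∅

Interfere edges:
  a: {y}
  c: {e}
  e: {c}
  r: ∅
  y: {a}

Colouring:
  {a,y} pairwise interfere (2-clique) ⇒ χ ≥ 2
  assign a→R0 c→R0 e→R1 r→R0 y→R1 — no edge inside a register ⇒ χ ≤ 2
  χ = 2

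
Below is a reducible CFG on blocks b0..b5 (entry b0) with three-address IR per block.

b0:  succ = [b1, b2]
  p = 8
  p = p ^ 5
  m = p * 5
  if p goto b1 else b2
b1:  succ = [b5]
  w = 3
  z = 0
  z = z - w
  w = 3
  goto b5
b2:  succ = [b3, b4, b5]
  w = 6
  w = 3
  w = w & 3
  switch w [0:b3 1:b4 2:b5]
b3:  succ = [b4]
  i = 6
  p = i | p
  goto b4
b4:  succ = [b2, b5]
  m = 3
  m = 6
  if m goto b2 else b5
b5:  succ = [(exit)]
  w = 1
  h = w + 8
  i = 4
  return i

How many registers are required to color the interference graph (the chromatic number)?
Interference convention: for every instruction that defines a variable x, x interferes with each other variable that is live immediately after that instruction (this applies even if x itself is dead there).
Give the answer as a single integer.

def/use:
  b0: {m,p} / ∅
  b1: {w,z} / ∅
  b2: {w} / ∅
  b3: {i,p} / {p}
  b4: {m} / ∅
  b5: {h,i,w} / ∅

Backward fixpoint:
  live b0: ∅→{p}
  live b1: ∅→∅
  live b2: {p}→{p}
  live b3: {p}→{p}
  live b4: {p}→{p}
  live b5: ∅→∅

Conflict graph:
  h↔∅
  i↔{p}
  m↔{p}
  p↔{i,m,w}
  w↔{p,z}
  z↔{w}

Colouring:
  {i,p} pairwise interfere (2-clique) ⇒ χ ≥ 2
  assign h→c0 i→c1 m→c1 p→c0 w→c1 z→c0 — no edge inside a register ⇒ χ ≤ 2
  χ = 2

Answer: 2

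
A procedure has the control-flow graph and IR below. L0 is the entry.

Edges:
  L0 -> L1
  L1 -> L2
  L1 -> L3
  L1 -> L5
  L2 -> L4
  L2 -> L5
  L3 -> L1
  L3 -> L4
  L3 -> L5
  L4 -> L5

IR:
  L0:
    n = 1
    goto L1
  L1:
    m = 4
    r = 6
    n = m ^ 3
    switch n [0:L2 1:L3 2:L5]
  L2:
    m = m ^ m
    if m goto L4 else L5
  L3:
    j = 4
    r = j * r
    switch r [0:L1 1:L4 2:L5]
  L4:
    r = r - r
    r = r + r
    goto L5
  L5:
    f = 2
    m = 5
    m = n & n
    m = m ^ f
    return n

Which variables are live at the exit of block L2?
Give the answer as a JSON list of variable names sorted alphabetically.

def/use:
  L0: def={n} ue=∅
  L1: def={m,n,r} ue=∅
  L2: def={m} ue={m}
  L3: def={j,r} ue={r}
  L4: def={r} ue={r}
  L5: def={f,m} ue={n}

Live sets:
  L0 li=∅ lo=∅
  L1 li=∅ lo={m,n,r}
  L2 li={m,n,r} lo={n,r}
  L3 li={n,r} lo={n,r}
  L4 li={n,r} lo={n}
  L5 li={n} lo=∅

live-out(L2) = ["n", "r"]

Answer: ["n", "r"]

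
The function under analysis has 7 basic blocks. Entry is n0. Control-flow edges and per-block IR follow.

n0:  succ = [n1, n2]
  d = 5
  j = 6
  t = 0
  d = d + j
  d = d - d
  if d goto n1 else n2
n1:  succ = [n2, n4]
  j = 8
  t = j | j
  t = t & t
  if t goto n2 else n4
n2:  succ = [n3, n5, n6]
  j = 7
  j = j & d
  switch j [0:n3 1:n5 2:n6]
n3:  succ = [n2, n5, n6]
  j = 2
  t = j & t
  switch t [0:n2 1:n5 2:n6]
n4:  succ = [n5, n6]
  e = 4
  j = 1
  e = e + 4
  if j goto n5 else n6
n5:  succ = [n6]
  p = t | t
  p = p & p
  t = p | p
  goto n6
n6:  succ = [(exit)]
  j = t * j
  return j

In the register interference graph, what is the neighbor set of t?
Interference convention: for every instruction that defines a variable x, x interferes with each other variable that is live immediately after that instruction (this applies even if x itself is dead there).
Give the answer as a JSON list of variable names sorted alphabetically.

Answer: ["d", "e", "j"]

Derivation:
def/use:
  n0: {d,j,t} / ∅
  n1: {j,t} / ∅
  n2: {j} / {d}
  n3: {j,t} / {t}
  n4: {e,j} / ∅
  n5: {p,t} / {t}
  n6: {j} / {j,t}

Liveness:
  n0: in=∅ out={d,t}
  n1: in={d} out={d,t}
  n2: in={d,t} out={d,j,t}
  n3: in={d,t} out={d,j,t}
  n4: in={t} out={j,t}
  n5: in={j,t} out={j,t}
  n6: in={j,t} out=∅

Interfere edges:
  d↔{j,t}
  e↔{j,t}
  j↔{d,e,p,t}
  p↔{j}
  t↔{d,e,j}

N(t) = ["d", "e", "j"]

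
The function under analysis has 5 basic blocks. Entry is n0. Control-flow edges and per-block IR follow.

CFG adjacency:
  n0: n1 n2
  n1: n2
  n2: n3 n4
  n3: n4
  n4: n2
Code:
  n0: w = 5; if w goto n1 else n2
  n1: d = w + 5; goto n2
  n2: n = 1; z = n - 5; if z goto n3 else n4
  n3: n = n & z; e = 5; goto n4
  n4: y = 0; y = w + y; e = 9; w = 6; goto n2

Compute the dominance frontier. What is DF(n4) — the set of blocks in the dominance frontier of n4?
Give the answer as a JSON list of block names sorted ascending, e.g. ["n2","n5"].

idom tree: n1←n0 n2←n0 n3←n2 n4←n2
Dom at joins:
  n2: preds {n0,n1,n4}: {n0} ∩ {n0,n1} ∩ {n0,n2,n4} = {n0}; idom=n0
  n4: preds {n2,n3}: {n0,n2} ∩ {n0,n2,n3} = {n0,n2}; idom=n2

DF derivation:
  n2←n0: walk · to n0
  n2←n1: walk n1 to n0
  n2←n4: walk n4→n2 to n0
  n4←n2: walk · to n2
  n4←n3: walk n3 to n2
  n0: DF=∅
  n1: DF={n2}
  n2: DF={n2}
  n3: DF={n4}
  n4: DF={n2}

DF(n4) = ["n2"]

Answer: ["n2"]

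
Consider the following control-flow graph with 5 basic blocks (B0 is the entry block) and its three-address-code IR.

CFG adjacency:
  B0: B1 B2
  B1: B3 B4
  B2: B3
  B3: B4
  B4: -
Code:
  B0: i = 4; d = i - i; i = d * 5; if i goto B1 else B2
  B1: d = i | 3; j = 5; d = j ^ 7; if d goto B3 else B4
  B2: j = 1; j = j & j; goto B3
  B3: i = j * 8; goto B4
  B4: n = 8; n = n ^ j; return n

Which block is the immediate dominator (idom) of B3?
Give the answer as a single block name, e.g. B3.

Answer: B0

Derivation:
idom tree: B1←B0 B2←B0 B3←B0 B4←B0
Dom at joins:
  B3: preds {B1,B2}: {B0,B1} ∩ {B0,B2} = {B0}; idom=B0
  B4: preds {B1,B3}: {B0,B1} ∩ {B0,B3} = {B0}; idom=B0

idom(B3) = B0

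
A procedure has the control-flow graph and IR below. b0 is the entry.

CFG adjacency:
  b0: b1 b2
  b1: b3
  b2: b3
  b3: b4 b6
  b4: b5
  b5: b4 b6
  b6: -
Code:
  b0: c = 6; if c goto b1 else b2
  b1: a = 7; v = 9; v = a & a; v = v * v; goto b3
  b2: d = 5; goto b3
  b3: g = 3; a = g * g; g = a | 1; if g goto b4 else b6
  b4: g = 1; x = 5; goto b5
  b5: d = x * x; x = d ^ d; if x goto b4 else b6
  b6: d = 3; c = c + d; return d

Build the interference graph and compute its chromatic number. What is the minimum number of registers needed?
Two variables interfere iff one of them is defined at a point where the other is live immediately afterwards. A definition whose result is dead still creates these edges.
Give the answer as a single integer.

Block summaries:
  b0: def={c} ue=∅
  b1: def={a,v} ue=∅
  b2: def={d} ue=∅
  b3: def={a,g} ue=∅
  b4: def={g,x} ue=∅
  b5: def={d,x} ue={x}
  b6: def={c,d} ue={c}

Backward fixpoint:
  b0 li=∅ lo={c}
  b1 li={c} lo={c}
  b2 li={c} lo={c}
  b3 li={c} lo={c}
  b4 li={c} lo={c,x}
  b5 li={c,x} lo={c}
  b6 li={c} lo=∅

Interfere edges:
  a: {c,v}
  c: {a,d,g,v,x}
  d: {c}
  g: {c}
  v: {a,c}
  x: {c}

Colouring:
  {a,c,v} pairwise interfere (3-clique) ⇒ χ ≥ 3
  3-colouring: r0={c}  r1={a,d,g,x}  r2={v}
  χ = 3

Answer: 3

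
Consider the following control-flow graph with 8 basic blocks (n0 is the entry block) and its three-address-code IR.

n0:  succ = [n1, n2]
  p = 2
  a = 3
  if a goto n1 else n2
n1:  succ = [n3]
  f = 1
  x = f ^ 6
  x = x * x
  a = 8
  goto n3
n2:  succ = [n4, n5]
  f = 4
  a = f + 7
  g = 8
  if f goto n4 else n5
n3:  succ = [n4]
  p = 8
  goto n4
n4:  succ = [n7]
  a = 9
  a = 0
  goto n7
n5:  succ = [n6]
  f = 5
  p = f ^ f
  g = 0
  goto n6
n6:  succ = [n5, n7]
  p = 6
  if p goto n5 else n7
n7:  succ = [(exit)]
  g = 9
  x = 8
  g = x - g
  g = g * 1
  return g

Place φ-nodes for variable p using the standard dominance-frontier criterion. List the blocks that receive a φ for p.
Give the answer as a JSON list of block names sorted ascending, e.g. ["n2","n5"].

idom tree: n1←n0 n2←n0 n3←n1 n4←n0 n5←n2 n6←n5 n7←n0
Join-block Dom:
  n4: preds {n2,n3}: {n0,n2} ∩ {n0,n1,n3} = {n0}; idom=n0
  n5: preds {n2,n6}: {n0,n2} ∩ {n0,n2,n5,n6} = {n0,n2}; idom=n2
  n7: preds {n4,n6}: {n0,n4} ∩ {n0,n2,n5,n6} = {n0}; idom=n0

DF walk-up:
  n4←n2: walk n2 to n0
  n4←n3: walk n3→n1 to n0
  n5←n2: walk · to n2
  n5←n6: walk n6→n5 to n2
  n7←n4: walk n4 to n0
  n7←n6: walk n6→n5→n2 to n0
  n0 → ∅
  n1 → {n4}
  n2 → {n4,n7}
  n3 → {n4}
  n4 → {n7}
  n5 → {n5,n7}
  n6 → {n5,n7}
  n7 → ∅

φ for p: defs {n0,n3,n5,n6}
  DF⁺ = {n4,n5,n7}

Answer: ["n4", "n5", "n7"]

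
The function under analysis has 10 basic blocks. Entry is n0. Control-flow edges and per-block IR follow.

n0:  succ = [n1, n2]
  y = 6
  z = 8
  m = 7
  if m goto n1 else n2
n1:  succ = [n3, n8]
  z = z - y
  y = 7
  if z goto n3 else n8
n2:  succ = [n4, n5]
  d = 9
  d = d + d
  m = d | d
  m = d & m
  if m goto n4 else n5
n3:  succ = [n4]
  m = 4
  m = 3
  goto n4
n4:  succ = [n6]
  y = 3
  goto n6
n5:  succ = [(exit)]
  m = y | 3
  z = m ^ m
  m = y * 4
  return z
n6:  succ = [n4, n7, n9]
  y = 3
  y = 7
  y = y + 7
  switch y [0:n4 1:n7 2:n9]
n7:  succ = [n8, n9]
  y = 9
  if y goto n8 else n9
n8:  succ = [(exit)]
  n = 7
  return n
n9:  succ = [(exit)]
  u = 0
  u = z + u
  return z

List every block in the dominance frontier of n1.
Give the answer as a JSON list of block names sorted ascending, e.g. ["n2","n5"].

Answer: ["n4", "n8"]

Analysis:
idom tree: n1←n0 n2←n0 n3←n1 n4←n0 n5←n2 n6←n4 n7←n6 n8←n0 n9←n6
Dom∩ at merges:
  n4: preds {n2,n3,n6}: {n0,n2} ∩ {n0,n1,n3} ∩ {n0,n4,n6} = {n0}; idom=n0
  n8: preds {n1,n7}: {n0,n1} ∩ {n0,n4,n6,n7} = {n0}; idom=n0
  n9: preds {n6,n7}: {n0,n4,n6} ∩ {n0,n4,n6,n7} = {n0,n4,n6}; idom=n6

DF derivation:
  join n4 pred n2: n2 stop@n0
  join n4 pred n3: n3→n1 stop@n0
  join n4 pred n6: n6→n4 stop@n0
  join n8 pred n1: n1 stop@n0
  join n8 pred n7: n7→n6→n4 stop@n0
  join n9 pred n6: · stop@n6
  join n9 pred n7: n7 stop@n6
  n0: DF=∅
  n1: DF={n4,n8}
  n2: DF={n4}
  n3: DF={n4}
  n4: DF={n4,n8}
  n5: DF=∅
  n6: DF={n4,n8}
  n7: DF={n8,n9}
  n8: DF=∅
  n9: DF=∅

DF(n1) = ["n4", "n8"]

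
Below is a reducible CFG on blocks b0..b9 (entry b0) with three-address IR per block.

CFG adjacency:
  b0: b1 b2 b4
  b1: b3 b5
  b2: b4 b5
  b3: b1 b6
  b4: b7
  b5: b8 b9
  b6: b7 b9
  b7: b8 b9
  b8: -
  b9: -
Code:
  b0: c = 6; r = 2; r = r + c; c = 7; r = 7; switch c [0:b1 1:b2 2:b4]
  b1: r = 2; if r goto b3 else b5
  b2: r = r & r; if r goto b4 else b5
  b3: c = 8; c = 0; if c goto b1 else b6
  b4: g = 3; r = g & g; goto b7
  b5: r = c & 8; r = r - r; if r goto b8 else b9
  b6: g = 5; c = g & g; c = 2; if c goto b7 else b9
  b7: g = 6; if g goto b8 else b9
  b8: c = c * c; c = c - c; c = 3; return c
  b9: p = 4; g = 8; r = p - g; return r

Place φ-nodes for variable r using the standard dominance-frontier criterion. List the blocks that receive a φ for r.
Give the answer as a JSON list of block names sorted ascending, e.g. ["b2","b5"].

Answer: ["b1", "b4", "b5", "b7", "b8", "b9"]

Analysis:
idom tree: b1←b0 b2←b0 b3←b1 b4←b0 b5←b0 b6←b3 b7←b0 b8←b0 b9←b0
Join-block Dom:
  b1: preds {b0,b3}: {b0} ∩ {b0,b1,b3} = {b0}; idom=b0
  b4: preds {b0,b2}: {b0} ∩ {b0,b2} = {b0}; idom=b0
  b5: preds {b1,b2}: {b0,b1} ∩ {b0,b2} = {b0}; idom=b0
  b7: preds {b4,b6}: {b0,b4} ∩ {b0,b1,b3,b6} = {b0}; idom=b0
  b8: preds {b5,b7}: {b0,b5} ∩ {b0,b7} = {b0}; idom=b0
  b9: preds {b5,b6,b7}: {b0,b5} ∩ {b0,b1,b3,b6} ∩ {b0,b7} = {b0}; idom=b0

Frontier:
  join b1 pred b0: · stop@b0
  join b1 pred b3: b3→b1 stop@b0
  join b4 pred b0: · stop@b0
  join b4 pred b2: b2 stop@b0
  join b5 pred b1: b1 stop@b0
  join b5 pred b2: b2 stop@b0
  join b7 pred b4: b4 stop@b0
  join b7 pred b6: b6→b3→b1 stop@b0
  join b8 pred b5: b5 stop@b0
  join b8 pred b7: b7 stop@b0
  join b9 pred b5: b5 stop@b0
  join b9 pred b6: b6→b3→b1 stop@b0
  join b9 pred b7: b7 stop@b0
  DF(b0)=∅
  DF(b1)={b1,b5,b7,b9}
  DF(b2)={b4,b5}
  DF(b3)={b1,b7,b9}
  DF(b4)={b7}
  DF(b5)={b8,b9}
  DF(b6)={b7,b9}
  DF(b7)={b8,b9}
  DF(b8)=∅
  DF(b9)=∅

φ for r: defs {b0,b1,b2,b4,b5,b9}
  DF⁺ = {b1,b4,b5,b7,b8,b9}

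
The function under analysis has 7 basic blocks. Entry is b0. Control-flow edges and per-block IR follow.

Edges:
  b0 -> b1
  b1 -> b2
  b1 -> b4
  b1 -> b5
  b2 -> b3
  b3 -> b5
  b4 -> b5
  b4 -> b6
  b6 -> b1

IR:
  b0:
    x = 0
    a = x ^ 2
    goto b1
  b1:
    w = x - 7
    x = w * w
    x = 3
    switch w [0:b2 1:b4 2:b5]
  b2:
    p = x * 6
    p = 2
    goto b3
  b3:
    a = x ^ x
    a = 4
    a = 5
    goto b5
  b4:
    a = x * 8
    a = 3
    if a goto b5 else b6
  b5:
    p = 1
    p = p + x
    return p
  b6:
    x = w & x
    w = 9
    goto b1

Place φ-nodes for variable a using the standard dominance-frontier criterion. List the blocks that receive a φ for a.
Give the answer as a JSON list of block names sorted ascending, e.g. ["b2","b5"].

idom tree: b1←b0 b2←b1 b3←b2 b4←b1 b5←b1 b6←b4
Dom∩ at merges:
  b1: preds {b0,b6}: {b0} ∩ {b0,b1,b4,b6} = {b0}; idom=b0
  b5: preds {b1,b3,b4}: {b0,b1} ∩ {b0,b1,b2,b3} ∩ {b0,b1,b4} = {b0,b1}; idom=b1

Frontier:
  b1←b0: walk · to b0
  b1←b6: walk b6→b4→b1 to b0
  b5←b1: walk · to b1
  b5←b3: walk b3→b2 to b1
  b5←b4: walk b4 to b1
  DF(b0)=∅
  DF(b1)={b1}
  DF(b2)={b5}
  DF(b3)={b5}
  DF(b4)={b1,b5}
  DF(b5)=∅
  DF(b6)={b1}

φ for a: defs {b0,b3,b4}
  DF⁺ = {b1,b5}

Answer: ["b1", "b5"]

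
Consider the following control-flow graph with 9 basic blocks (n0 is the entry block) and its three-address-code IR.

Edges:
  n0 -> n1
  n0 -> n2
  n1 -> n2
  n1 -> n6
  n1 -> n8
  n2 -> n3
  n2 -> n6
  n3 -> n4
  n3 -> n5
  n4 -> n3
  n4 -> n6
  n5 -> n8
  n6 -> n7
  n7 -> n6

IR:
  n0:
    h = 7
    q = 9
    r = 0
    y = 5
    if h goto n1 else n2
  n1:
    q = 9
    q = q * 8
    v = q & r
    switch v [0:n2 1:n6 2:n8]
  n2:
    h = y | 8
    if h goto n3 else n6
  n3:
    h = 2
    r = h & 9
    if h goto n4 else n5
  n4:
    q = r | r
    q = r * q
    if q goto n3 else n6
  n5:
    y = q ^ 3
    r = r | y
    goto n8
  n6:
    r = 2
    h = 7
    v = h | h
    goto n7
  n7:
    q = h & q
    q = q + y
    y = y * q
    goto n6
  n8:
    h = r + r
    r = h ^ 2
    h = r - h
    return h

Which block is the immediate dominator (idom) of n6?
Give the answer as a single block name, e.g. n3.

idom tree: n1←n0 n2←n0 n3←n2 n4←n3 n5←n3 n6←n0 n7←n6 n8←n0
Dom∩ at merges:
  n2: preds {n0,n1}: {n0} ∩ {n0,n1} = {n0}; idom=n0
  n3: preds {n2,n4}: {n0,n2} ∩ {n0,n2,n3,n4} = {n0,n2}; idom=n2
  n6: preds {n1,n2,n4,n7}: {n0,n1} ∩ {n0,n2} ∩ {n0,n2,n3,n4} ∩ {n0,n6,n7} = {n0}; idom=n0
  n8: preds {n1,n5}: {n0,n1} ∩ {n0,n2,n3,n5} = {n0}; idom=n0

idom(n6) = n0

Answer: n0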